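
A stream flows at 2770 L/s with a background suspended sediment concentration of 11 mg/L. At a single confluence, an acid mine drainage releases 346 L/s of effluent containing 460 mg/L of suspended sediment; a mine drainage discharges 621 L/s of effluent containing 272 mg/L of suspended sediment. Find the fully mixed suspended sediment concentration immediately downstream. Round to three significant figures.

Mixed concentration C = ΣQC/ΣQ = (2770·11.00 + 346.0·460.0 + 621.0·272.0) / 3737 = 358500/3737 = 95.94 mg/L.

95.9 mg/L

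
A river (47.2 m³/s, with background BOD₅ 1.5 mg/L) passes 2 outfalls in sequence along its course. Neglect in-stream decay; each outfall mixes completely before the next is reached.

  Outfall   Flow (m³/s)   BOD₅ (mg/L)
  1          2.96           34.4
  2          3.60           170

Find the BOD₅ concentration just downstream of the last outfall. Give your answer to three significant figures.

14.6 mg/L

After outfall 1: Q = 47.20 + 2.960 = 50.16 m³/s; C = (47.20·1.500 + 2.960·34.40)/50.16 = 3.441 mg/L.
After outfall 2: Q = 50.16 + 3.600 = 53.76 m³/s; C = (50.16·3.441 + 3.600·170.0)/53.76 = 14.59 mg/L.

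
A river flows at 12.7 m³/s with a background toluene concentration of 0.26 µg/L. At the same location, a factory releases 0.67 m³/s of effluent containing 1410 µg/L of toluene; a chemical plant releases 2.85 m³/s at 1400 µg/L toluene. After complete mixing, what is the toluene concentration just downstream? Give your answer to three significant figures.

304 µg/L

Conservation of mass: C = (12.70·0.2600 + 0.6700·1410 + 2.850·1400) / 16.22 = 4938/16.22 = 304.4 µg/L.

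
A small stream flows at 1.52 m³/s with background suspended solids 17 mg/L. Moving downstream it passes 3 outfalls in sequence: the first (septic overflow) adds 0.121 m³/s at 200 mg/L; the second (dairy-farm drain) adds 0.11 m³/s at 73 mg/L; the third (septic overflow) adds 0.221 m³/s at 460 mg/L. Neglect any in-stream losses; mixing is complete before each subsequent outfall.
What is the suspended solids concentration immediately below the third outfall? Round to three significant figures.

81.0 mg/L

Below outfall 1: Q → 1.641 m³/s, C = (1.520·17.00 + 0.1210·200.0)/1.641 = 30.49 mg/L.
Below outfall 2: Q → 1.751 m³/s, C = (1.641·30.49 + 0.1100·73.00)/1.751 = 33.16 mg/L.
Below outfall 3: Q → 1.972 m³/s, C = (1.751·33.16 + 0.2210·460.0)/1.972 = 81.00 mg/L.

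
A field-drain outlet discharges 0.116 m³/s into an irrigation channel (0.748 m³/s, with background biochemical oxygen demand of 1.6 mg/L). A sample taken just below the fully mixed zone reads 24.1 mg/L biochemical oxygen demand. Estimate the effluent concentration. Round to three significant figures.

169 mg/L

Mass balance: 0.7480·1.600 + 0.1160·Cₑ = 0.8640·24.10
→ Cₑ = (0.8640·24.10 − 0.7480·1.600) / 0.1160 = 169.2 mg/L.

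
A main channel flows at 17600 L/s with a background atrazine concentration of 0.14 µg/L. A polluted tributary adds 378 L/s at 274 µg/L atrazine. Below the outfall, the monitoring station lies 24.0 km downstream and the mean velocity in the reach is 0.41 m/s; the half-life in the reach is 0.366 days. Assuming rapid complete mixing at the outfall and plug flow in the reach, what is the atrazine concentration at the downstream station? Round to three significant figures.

1.63 µg/L

Conservation of mass: C = (17600·0.1400 + 378.0·274.0) / 17980 = 106000/17980 = 5.898 µg/L.
Travel time t = 24.0·1000 / 0.41 = 58540 s = 16.26 h.
Half-life 0.366 d → k = ln 2 / 0.366 = 1.894 d⁻¹.
Applying C = C₀e^(−kt): 5.898 × 0.2772 = 1.635 µg/L.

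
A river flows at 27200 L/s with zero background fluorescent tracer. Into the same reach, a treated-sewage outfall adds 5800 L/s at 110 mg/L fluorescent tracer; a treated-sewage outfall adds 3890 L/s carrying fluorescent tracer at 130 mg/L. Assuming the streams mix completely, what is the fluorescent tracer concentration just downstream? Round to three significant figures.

31.0 mg/L

Conservation of mass: C = (27200·0 + 5800·110.0 + 3890·130.0) / 36890 = 1144000/36890 = 31.00 mg/L.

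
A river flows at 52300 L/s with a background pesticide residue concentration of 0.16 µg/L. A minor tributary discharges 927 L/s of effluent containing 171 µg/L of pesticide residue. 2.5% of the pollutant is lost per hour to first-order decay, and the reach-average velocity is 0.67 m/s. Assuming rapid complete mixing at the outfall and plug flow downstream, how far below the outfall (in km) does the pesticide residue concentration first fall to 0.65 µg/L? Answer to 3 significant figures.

150 km

Mass balance: C = (52300·0.1600 + 927.0·171.0) / 53230 = 166900/53230 = 3.135 µg/L.
2.5%/h lost → k = −ln(1 − 0.025) = 0.02532 h⁻¹.
Set 3.135·exp(−k·t) = 0.65 → t = ln(3.135/0.65)/k = 223700 s = 62.15 h.
Distance = v·t = 0.67·223700 = 149900 m = 149.9 km.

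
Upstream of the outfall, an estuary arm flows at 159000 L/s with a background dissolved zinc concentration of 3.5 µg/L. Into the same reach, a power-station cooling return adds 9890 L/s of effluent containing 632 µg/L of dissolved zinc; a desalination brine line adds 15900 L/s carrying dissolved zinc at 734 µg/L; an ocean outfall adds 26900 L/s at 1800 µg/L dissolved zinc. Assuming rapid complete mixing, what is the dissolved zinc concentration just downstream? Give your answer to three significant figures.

316 µg/L

Mixed concentration C = ΣQC/ΣQ = (159000·3.500 + 9890·632.0 + 15900·734.0 + 26900·1800) / 211700 = 66900000/211700 = 316.0 µg/L.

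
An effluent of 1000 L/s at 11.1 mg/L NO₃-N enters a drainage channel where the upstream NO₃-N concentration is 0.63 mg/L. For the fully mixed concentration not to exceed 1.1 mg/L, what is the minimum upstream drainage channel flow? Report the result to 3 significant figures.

21300 L/s

Set C_mix = 1.1: (Q·0.6300 + 1000·11.10) / (Q + 1000) = 1.1
→ Q = 1000·(11.10 − 1.1)/(1.1 − 0.6300) = 21280 L/s.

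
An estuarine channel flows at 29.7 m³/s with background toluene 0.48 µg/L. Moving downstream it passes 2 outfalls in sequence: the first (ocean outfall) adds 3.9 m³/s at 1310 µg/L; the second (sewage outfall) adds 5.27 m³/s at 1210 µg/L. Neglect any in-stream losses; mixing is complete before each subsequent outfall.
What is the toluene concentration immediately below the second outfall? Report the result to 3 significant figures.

296 µg/L

Below outfall 1: Q → 33.60 m³/s, C = (29.70·0.4800 + 3.900·1310)/33.60 = 152.5 µg/L.
Below outfall 2: Q → 38.87 m³/s, C = (33.60·152.5 + 5.270·1210)/38.87 = 295.9 µg/L.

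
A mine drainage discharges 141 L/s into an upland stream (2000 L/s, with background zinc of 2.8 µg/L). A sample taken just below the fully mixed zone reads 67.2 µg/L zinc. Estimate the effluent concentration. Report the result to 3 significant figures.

Mass balance: 2000·2.800 + 141.0·Cₑ = 2141·67.20
→ Cₑ = (2141·67.20 − 2000·2.800) / 141.0 = 980.7 µg/L.

981 µg/L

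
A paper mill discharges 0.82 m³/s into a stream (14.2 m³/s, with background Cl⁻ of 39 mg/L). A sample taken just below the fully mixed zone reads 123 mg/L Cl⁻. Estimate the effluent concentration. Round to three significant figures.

1580 mg/L

Mass balance: 14.20·39.00 + 0.8200·Cₑ = 15.02·123.0
→ Cₑ = (15.02·123.0 − 14.20·39.00) / 0.8200 = 1578 mg/L.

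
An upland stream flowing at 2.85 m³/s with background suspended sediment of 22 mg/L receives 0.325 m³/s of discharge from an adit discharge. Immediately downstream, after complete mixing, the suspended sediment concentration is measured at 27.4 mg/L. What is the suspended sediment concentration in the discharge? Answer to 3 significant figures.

Mass balance: 2.850·22.00 + 0.3250·Cₑ = 3.175·27.40
→ Cₑ = (3.175·27.40 − 2.850·22.00) / 0.3250 = 74.75 mg/L.

74.8 mg/L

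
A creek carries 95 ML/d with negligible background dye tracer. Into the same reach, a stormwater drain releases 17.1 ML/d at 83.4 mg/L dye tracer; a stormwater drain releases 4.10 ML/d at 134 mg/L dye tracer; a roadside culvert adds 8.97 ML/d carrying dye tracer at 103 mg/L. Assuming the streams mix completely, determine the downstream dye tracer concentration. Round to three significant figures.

Conservation of mass: C = (95.00·0 + 17.10·83.40 + 4.100·134.0 + 8.970·103.0) / 125.2 = 2899/125.2 = 23.16 mg/L.

23.2 mg/L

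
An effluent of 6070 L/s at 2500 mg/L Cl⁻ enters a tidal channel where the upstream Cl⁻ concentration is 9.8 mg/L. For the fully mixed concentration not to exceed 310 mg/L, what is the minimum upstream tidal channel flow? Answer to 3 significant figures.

44300 L/s

Set C_mix = 310: (Q·9.800 + 6070·2500) / (Q + 6070) = 310
→ Q = 6070·(2500 − 310)/(310 − 9.800) = 44280 L/s.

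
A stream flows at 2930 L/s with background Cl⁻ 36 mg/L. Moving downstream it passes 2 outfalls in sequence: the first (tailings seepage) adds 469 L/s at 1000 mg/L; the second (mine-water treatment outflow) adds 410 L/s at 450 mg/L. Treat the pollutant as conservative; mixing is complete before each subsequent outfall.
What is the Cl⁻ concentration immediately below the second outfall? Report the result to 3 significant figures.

199 mg/L

Below outfall 1: Q → 3399 L/s, C = (2930·36.00 + 469.0·1000)/3399 = 169.0 mg/L.
Below outfall 2: Q → 3809 L/s, C = (3399·169.0 + 410.0·450.0)/3809 = 199.3 mg/L.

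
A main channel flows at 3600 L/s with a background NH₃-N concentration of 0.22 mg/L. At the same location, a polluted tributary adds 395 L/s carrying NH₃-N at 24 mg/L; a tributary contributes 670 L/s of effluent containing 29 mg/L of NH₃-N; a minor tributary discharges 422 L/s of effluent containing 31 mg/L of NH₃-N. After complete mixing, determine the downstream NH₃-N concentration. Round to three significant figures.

8.41 mg/L

Flow-weighted average: C = (3600·0.2200 + 395.0·24.00 + 670.0·29.00 + 422.0·31.00) / 5087 = 42780/5087 = 8.410 mg/L.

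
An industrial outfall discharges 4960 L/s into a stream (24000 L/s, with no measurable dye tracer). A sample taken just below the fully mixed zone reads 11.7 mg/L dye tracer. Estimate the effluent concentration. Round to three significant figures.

68.3 mg/L

Mass balance: 24000·0 + 4960·Cₑ = 28960·11.70
→ Cₑ = (28960·11.70 − 24000·0) / 4960 = 68.31 mg/L.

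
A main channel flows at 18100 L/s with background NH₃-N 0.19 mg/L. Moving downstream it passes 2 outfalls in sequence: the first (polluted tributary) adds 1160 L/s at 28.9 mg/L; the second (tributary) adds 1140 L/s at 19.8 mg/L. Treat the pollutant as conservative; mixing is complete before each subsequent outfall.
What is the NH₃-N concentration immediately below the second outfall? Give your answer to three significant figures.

After outfall 1: Q = 18100 + 1160 = 19260 L/s; C = (18100·0.1900 + 1160·28.90)/19260 = 1.919 mg/L.
After outfall 2: Q = 19260 + 1140 = 20400 L/s; C = (19260·1.919 + 1140·19.80)/20400 = 2.918 mg/L.

2.92 mg/L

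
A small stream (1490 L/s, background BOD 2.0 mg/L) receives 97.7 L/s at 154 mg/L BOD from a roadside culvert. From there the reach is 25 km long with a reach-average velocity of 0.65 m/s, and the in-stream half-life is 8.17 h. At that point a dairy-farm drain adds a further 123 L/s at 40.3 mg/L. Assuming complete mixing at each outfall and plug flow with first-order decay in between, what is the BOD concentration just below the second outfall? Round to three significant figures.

7.15 mg/L

Mass balance: C = (1490·2.000 + 97.70·154.0) / 1588 = 18030/1588 = 11.35 mg/L; combined flow 1588 L/s.
Travel time t = 25·1000 / 0.65 = 38460 s = 10.68 h.
Half-life 8.17 h → k = ln 2 / 8.17 = 0.08484 h⁻¹ = 2.036 d⁻¹.
After decay, C = 11.35 × e^(−kt) = 11.35 × 0.4040 = 4.586 mg/L.
At the second outfall, C = (1588·4.586 + 123.0·40.30) / (1588 + 123.0) = 7.154 mg/L.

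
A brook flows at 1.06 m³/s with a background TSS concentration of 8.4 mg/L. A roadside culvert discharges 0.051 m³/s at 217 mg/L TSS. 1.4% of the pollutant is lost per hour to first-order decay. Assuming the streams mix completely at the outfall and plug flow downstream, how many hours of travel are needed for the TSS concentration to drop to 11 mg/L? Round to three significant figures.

34.8 h

Mixed concentration C = ΣQC/ΣQ = (1.060·8.400 + 0.05100·217.0) / 1.111 = 19.97/1.111 = 17.98 mg/L.
1.4%/h lost → k = −ln(1 − 0.014) = 0.01410 h⁻¹.
17.98·exp(−k·t) = 11 → t = ln(17.98/11)/k = 125400 s = 34.83 h.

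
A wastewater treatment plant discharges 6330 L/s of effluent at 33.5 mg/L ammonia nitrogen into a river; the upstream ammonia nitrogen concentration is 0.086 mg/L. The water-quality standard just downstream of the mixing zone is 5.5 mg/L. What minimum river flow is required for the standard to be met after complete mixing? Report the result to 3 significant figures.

32700 L/s

Set C_mix = 5.5: (Q·0.08600 + 6330·33.50) / (Q + 6330) = 5.5
→ Q = 6330·(33.50 − 5.5)/(5.5 − 0.08600) = 32740 L/s.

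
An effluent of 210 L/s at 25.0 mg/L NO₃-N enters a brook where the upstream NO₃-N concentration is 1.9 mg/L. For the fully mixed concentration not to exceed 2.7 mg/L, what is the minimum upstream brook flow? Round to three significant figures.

Set C_mix = 2.7: (Q·1.900 + 210.0·25.00) / (Q + 210.0) = 2.7
→ Q = 210.0·(25.00 − 2.7)/(2.7 − 1.900) = 5854 L/s.

5850 L/s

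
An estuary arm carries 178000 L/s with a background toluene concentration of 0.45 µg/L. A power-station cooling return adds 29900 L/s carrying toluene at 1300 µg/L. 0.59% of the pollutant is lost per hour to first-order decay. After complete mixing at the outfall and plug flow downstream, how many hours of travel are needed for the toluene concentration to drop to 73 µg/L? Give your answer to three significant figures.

159 h

Flow-weighted average: C = (178000·0.4500 + 29900·1300) / 207900 = 38950000/207900 = 187.4 µg/L.
0.59%/h lost → k = −ln(1 − 0.0059) = 0.005917 h⁻¹.
187.4·exp(−k·t) = 73 → t = ln(187.4/73)/k = 573400 s = 159.3 h.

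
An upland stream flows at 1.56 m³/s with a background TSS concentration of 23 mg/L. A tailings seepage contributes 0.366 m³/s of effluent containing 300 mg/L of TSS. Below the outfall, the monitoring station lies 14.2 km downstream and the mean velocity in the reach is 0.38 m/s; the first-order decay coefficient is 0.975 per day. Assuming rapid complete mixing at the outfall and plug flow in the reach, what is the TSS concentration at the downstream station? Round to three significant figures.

49.6 mg/L

Mixed concentration C = ΣQC/ΣQ = (1.560·23.00 + 0.3660·300.0) / 1.926 = 145.7/1.926 = 75.64 mg/L.
Travel time t = 14.2·1000 / 0.38 = 37370 s = 10.38 h.
Decay over the reach: 75.64·exp(−kt) = 75.64·0.6559 = 49.61 mg/L.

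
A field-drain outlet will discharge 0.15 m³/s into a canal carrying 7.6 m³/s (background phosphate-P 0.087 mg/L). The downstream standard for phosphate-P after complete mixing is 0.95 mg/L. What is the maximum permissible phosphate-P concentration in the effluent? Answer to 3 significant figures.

At the limit, (Qr·Cr + Qe·Cₑ)/(Qr + Qe) = 0.95:
Cₑ = (7.750·0.95 − 7.600·0.08700) / 0.1500 = 44.68 mg/L.

44.7 mg/L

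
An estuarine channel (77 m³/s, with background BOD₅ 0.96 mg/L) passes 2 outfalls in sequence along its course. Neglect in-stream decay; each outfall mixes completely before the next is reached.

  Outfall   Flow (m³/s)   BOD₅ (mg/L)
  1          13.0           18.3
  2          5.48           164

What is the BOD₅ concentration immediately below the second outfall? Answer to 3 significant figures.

12.7 mg/L

After outfall 1: Q = 77.00 + 13.00 = 90.00 m³/s; C = (77.00·0.9600 + 13.00·18.30)/90.00 = 3.465 mg/L.
After outfall 2: Q = 90.00 + 5.480 = 95.48 m³/s; C = (90.00·3.465 + 5.480·164.0)/95.48 = 12.68 mg/L.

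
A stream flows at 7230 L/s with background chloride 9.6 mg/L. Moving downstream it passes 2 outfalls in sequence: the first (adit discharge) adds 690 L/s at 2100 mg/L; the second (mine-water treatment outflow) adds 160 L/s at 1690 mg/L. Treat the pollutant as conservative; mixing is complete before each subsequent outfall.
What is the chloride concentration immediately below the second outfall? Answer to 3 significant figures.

Outfall 1: combined Q = 7920 L/s; C = (7230·9.600 + 690.0·2100)/7920 = 191.7 mg/L.
Outfall 2: combined Q = 8080 L/s; C = (7920·191.7 + 160.0·1690)/8080 = 221.4 mg/L.

221 mg/L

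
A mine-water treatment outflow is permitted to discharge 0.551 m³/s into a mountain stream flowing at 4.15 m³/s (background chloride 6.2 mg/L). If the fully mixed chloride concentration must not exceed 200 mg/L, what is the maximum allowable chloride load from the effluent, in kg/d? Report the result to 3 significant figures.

79000 kg/d

Mass balance at the limit: 4.150·6.200 + 0.5510·Cₑ = 4.701·200 → Cₑ = 1660 mg/L.
Load = 0.5510 m³/s × 1660 g/m³ × 86 400 s/d = 79010 kg/d.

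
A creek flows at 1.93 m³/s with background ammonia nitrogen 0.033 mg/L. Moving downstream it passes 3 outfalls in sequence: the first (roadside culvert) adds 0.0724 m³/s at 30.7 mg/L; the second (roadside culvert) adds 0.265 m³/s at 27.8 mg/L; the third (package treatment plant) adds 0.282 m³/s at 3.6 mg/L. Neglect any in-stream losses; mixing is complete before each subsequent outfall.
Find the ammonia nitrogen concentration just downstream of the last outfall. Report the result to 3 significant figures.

4.18 mg/L

After outfall 1: Q = 1.930 + 0.07240 = 2.002 m³/s; C = (1.930·0.03300 + 0.07240·30.70)/2.002 = 1.142 mg/L.
After outfall 2: Q = 2.002 + 0.2650 = 2.267 m³/s; C = (2.002·1.142 + 0.2650·27.80)/2.267 = 4.257 mg/L.
After outfall 3: Q = 2.267 + 0.2820 = 2.549 m³/s; C = (2.267·4.257 + 0.2820·3.600)/2.549 = 4.185 mg/L.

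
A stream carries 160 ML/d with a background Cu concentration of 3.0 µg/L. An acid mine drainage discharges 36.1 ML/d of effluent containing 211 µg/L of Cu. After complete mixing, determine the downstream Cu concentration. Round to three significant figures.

Conservation of mass: C = (160.0·3.000 + 36.10·211.0) / 196.1 = 8097/196.1 = 41.29 µg/L.

41.3 µg/L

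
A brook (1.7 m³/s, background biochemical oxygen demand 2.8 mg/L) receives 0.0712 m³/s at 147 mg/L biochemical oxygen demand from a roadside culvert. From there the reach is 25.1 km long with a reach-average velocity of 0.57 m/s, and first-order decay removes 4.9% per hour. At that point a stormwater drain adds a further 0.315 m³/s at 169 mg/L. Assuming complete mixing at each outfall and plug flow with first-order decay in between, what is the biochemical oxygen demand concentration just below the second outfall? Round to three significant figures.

29.5 mg/L

After mixing, C = (1.700·2.800 + 0.07120·147.0) / 1.771 = 15.23/1.771 = 8.597 mg/L; combined flow 1.771 m³/s.
Travel time t = 25.1·1000 / 0.57 = 44040 s = 12.23 h.
4.9%/h lost → k = −ln(1 − 0.049) = 0.05024 h⁻¹.
First-order decay: C = 8.597·exp(−k·t) = 8.597·0.5409 = 4.650 mg/L.
At the second outfall, C = (1.771·4.650 + 0.3150·169.0) / (1.771 + 0.3150) = 29.47 mg/L.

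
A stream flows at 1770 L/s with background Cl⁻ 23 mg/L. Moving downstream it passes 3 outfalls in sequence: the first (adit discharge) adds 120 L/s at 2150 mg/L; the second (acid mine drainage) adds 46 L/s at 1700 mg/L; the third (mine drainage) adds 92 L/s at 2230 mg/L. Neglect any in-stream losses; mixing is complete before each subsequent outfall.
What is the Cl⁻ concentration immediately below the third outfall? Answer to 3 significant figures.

287 mg/L

Outfall 1: combined Q = 1890 L/s; C = (1770·23.00 + 120.0·2150)/1890 = 158.0 mg/L.
Outfall 2: combined Q = 1936 L/s; C = (1890·158.0 + 46.00·1700)/1936 = 194.7 mg/L.
Outfall 3: combined Q = 2028 L/s; C = (1936·194.7 + 92.00·2230)/2028 = 287.0 mg/L.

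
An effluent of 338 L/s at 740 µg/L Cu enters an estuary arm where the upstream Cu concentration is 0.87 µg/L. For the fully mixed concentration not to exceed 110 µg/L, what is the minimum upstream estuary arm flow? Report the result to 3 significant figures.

1950 L/s

Set C_mix = 110: (Q·0.8700 + 338.0·740.0) / (Q + 338.0) = 110
→ Q = 338.0·(740.0 − 110)/(110 − 0.8700) = 1951 L/s.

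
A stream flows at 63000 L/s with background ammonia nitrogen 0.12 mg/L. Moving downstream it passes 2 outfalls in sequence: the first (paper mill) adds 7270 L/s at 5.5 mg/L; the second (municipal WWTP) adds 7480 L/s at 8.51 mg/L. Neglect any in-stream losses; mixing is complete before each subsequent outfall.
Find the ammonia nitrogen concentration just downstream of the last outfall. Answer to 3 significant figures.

Outfall 1: combined Q = 70270 L/s; C = (63000·0.1200 + 7270·5.500)/70270 = 0.6766 mg/L.
Outfall 2: combined Q = 77750 L/s; C = (70270·0.6766 + 7480·8.510)/77750 = 1.430 mg/L.

1.43 mg/L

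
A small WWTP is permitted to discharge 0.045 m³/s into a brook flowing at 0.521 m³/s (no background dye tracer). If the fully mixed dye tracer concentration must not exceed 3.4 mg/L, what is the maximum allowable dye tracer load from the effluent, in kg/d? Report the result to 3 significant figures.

Mass balance at the limit: 0.5210·0 + 0.04500·Cₑ = 0.5660·3.4 → Cₑ = 42.76 mg/L.
Load = 0.04500 m³/s × 42.76 g/m³ × 86 400 s/d = 166.3 kg/d.

166 kg/d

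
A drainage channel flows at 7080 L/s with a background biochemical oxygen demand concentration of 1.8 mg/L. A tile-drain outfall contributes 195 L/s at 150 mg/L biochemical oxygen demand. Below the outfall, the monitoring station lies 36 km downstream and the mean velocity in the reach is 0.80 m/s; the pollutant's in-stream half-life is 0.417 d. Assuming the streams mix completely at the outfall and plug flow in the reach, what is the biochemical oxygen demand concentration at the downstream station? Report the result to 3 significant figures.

Flow-weighted average: C = (7080·1.800 + 195.0·150.0) / 7275 = 41990/7275 = 5.772 mg/L.
Travel time t = 36·1000 / 0.80 = 45000 s = 12.50 h.
Half-life 0.417 d → k = ln 2 / 0.417 = 1.662 d⁻¹.
Decay over the reach: 5.772·exp(−kt) = 5.772·0.4207 = 2.429 mg/L.

2.43 mg/L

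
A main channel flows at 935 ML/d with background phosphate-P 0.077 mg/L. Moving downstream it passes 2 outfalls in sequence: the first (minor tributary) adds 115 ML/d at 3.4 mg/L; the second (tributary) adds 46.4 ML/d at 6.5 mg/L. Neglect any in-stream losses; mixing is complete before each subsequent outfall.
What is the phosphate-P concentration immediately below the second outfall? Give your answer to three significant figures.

After outfall 1: Q = 935.0 + 115.0 = 1050 ML/d; C = (935.0·0.07700 + 115.0·3.400)/1050 = 0.4409 mg/L.
After outfall 2: Q = 1050 + 46.40 = 1096 ML/d; C = (1050·0.4409 + 46.40·6.500)/1096 = 0.6974 mg/L.

0.697 mg/L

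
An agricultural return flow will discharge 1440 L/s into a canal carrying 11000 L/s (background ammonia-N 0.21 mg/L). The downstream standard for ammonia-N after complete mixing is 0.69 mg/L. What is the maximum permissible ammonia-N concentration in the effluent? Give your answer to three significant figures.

4.36 mg/L

At the limit, (Qr·Cr + Qe·Cₑ)/(Qr + Qe) = 0.69:
Cₑ = (12440·0.69 − 11000·0.2100) / 1440 = 4.357 mg/L.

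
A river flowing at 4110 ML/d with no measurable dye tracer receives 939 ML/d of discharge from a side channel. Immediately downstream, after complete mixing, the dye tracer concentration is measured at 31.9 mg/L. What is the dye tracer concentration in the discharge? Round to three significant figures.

Mass balance: 4110·0 + 939.0·Cₑ = 5049·31.90
→ Cₑ = (5049·31.90 − 4110·0) / 939.0 = 171.5 mg/L.

172 mg/L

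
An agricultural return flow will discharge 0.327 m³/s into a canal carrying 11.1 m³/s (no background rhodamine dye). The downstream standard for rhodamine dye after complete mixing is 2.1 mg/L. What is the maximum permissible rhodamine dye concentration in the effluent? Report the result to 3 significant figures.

At the limit, (Qr·Cr + Qe·Cₑ)/(Qr + Qe) = 2.1:
Cₑ = (11.43·2.1 − 11.10·0) / 0.3270 = 73.38 mg/L.

73.4 mg/L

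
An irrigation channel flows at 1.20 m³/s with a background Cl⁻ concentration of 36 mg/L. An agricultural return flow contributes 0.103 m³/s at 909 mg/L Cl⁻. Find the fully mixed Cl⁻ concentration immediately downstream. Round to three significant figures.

Flow-weighted average: C = (1.200·36.00 + 0.1030·909.0) / 1.303 = 136.8/1.303 = 105.0 mg/L.

105 mg/L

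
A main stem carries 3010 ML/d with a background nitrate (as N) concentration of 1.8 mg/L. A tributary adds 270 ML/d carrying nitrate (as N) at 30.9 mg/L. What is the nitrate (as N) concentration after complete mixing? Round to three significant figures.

4.20 mg/L

Mixed concentration C = ΣQC/ΣQ = (3010·1.800 + 270.0·30.90) / 3280 = 13760/3280 = 4.195 mg/L.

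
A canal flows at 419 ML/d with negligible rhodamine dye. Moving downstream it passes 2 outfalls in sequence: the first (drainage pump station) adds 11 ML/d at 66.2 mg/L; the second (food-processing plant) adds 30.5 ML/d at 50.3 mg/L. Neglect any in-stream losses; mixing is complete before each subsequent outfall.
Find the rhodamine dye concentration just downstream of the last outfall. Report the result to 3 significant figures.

4.91 mg/L

Below outfall 1: Q → 430.0 ML/d, C = (419.0·0 + 11.00·66.20)/430.0 = 1.693 mg/L.
Below outfall 2: Q → 460.5 ML/d, C = (430.0·1.693 + 30.50·50.30)/460.5 = 4.913 mg/L.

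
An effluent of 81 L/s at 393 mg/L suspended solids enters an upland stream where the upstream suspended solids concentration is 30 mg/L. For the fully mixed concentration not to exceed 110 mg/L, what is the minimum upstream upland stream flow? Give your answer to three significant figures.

287 L/s

Set C_mix = 110: (Q·30.00 + 81.00·393.0) / (Q + 81.00) = 110
→ Q = 81.00·(393.0 − 110)/(110 − 30.00) = 286.5 L/s.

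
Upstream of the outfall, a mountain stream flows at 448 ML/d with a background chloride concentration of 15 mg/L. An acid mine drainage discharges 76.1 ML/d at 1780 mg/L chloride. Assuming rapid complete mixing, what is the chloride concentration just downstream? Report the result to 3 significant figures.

Mixed concentration C = ΣQC/ΣQ = (448.0·15.00 + 76.10·1780) / 524.1 = 142200/524.1 = 271.3 mg/L.

271 mg/L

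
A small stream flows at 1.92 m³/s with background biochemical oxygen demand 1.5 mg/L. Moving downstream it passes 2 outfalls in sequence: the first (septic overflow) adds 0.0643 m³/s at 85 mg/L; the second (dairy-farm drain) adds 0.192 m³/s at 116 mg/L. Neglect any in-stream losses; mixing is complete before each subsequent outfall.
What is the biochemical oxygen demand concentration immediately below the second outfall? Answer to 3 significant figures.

14.1 mg/L

After outfall 1: Q = 1.920 + 0.06430 = 1.984 m³/s; C = (1.920·1.500 + 0.06430·85.00)/1.984 = 4.206 mg/L.
After outfall 2: Q = 1.984 + 0.1920 = 2.176 m³/s; C = (1.984·4.206 + 0.1920·116.0)/2.176 = 14.07 mg/L.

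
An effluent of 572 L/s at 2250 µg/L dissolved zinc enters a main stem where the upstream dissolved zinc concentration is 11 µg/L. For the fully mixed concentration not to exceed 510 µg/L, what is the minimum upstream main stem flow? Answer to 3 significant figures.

Set C_mix = 510: (Q·11.00 + 572.0·2250) / (Q + 572.0) = 510
→ Q = 572.0·(2250 − 510)/(510 − 11.00) = 1995 L/s.

1990 L/s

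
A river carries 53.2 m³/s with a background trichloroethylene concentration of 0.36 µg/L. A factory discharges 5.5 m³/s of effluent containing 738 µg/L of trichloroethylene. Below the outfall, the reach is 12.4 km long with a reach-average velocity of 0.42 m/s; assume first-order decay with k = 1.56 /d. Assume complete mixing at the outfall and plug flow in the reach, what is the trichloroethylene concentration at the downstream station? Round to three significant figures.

40.8 µg/L

Mass balance: C = (53.20·0.3600 + 5.500·738.0) / 58.70 = 4078/58.70 = 69.47 µg/L.
Travel time t = 12.4·1000 / 0.42 = 29520 s = 8.201 h.
After decay, C = 69.47 × e^(−kt) = 69.47 × 0.5868 = 40.77 µg/L.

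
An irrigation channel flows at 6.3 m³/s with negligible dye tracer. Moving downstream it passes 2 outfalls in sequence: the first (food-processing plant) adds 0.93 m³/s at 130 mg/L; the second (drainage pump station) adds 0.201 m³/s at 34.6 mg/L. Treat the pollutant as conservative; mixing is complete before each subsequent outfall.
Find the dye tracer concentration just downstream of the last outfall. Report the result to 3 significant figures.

After outfall 1: Q = 6.300 + 0.9300 = 7.230 m³/s; C = (6.300·0 + 0.9300·130.0)/7.230 = 16.72 mg/L.
After outfall 2: Q = 7.230 + 0.2010 = 7.431 m³/s; C = (7.230·16.72 + 0.2010·34.60)/7.431 = 17.21 mg/L.

17.2 mg/L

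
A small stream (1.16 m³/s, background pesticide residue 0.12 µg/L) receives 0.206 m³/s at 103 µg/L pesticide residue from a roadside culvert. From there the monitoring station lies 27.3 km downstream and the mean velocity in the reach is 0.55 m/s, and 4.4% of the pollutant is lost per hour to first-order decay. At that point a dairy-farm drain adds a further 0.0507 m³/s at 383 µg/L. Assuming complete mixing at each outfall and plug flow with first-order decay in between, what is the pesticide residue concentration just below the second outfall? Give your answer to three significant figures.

21.8 µg/L

Flow-weighted average: C = (1.160·0.1200 + 0.2060·103.0) / 1.366 = 21.36/1.366 = 15.63 µg/L; combined flow 1.366 m³/s.
Travel time t = 27.3·1000 / 0.55 = 49640 s = 13.79 h.
4.4%/h lost → k = −ln(1 − 0.044) = 0.04500 h⁻¹.
Applying C = C₀e^(−kt): 15.63 × 0.5377 = 8.407 µg/L.
At the second outfall, C = (1.366·8.407 + 0.05070·383.0) / (1.366 + 0.05070) = 21.81 µg/L.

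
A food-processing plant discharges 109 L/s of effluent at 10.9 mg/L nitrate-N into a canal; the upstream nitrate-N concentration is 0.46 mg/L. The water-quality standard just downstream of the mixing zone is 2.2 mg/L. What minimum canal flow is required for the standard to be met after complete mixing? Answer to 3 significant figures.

Set C_mix = 2.2: (Q·0.4600 + 109.0·10.90) / (Q + 109.0) = 2.2
→ Q = 109.0·(10.90 − 2.2)/(2.2 − 0.4600) = 545.0 L/s.

545 L/s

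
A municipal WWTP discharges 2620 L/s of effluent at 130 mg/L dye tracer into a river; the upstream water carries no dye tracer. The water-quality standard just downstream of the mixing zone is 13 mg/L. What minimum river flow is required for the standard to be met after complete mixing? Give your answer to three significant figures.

Set C_mix = 13: (Q·0 + 2620·130.0) / (Q + 2620) = 13
→ Q = 2620·(130.0 − 13)/(13 − 0) = 23580 L/s.

23600 L/s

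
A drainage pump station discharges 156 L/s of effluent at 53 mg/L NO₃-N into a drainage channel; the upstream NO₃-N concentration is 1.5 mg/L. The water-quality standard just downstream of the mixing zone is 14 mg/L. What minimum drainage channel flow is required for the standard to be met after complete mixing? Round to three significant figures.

487 L/s

Set C_mix = 14: (Q·1.500 + 156.0·53.00) / (Q + 156.0) = 14
→ Q = 156.0·(53.00 − 14)/(14 − 1.500) = 486.7 L/s.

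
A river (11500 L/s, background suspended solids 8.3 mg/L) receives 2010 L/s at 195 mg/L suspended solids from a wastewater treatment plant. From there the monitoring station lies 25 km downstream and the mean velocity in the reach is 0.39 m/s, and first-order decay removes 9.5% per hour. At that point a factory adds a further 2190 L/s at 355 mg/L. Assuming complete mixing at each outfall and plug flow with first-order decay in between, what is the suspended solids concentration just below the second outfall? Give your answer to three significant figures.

54.8 mg/L

Mass balance: C = (11500·8.300 + 2010·195.0) / 13510 = 487400/13510 = 36.08 mg/L; combined flow 13510 L/s.
Travel time t = 25·1000 / 0.39 = 64100 s = 17.81 h.
9.5%/h lost → k = −ln(1 − 0.095) = 0.09982 h⁻¹.
Decay over the reach: 36.08·exp(−kt) = 36.08·0.1691 = 6.100 mg/L.
At the second outfall, C = (13510·6.100 + 2190·355.0) / (13510 + 2190) = 54.77 mg/L.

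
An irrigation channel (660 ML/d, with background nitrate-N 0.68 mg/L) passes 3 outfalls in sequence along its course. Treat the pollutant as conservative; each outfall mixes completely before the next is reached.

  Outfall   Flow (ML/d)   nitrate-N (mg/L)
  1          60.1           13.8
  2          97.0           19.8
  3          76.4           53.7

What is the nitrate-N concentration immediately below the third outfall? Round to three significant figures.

Outfall 1: combined Q = 720.1 ML/d; C = (660.0·0.6800 + 60.10·13.80)/720.1 = 1.775 mg/L.
Outfall 2: combined Q = 817.1 ML/d; C = (720.1·1.775 + 97.00·19.80)/817.1 = 3.915 mg/L.
Outfall 3: combined Q = 893.5 ML/d; C = (817.1·3.915 + 76.40·53.70)/893.5 = 8.172 mg/L.

8.17 mg/L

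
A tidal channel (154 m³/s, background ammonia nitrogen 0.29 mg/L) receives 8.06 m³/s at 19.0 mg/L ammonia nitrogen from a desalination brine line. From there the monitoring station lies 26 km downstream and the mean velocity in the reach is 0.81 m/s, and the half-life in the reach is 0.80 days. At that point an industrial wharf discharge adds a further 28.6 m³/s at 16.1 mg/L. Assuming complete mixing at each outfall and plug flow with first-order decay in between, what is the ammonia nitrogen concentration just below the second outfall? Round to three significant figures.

Flow-weighted average: C = (154.0·0.2900 + 8.060·19.00) / 162.1 = 197.8/162.1 = 1.221 mg/L; combined flow 162.1 m³/s.
Travel time t = 26·1000 / 0.81 = 32100 s = 8.916 h.
Half-life 0.80 d → k = ln 2 / 0.80 = 0.8664 d⁻¹.
Applying C = C₀e^(−kt): 1.221 × 0.7248 = 0.8846 mg/L.
Second outfall: C = (162.1·0.8846 + 28.60·16.10)/190.7 = 3.167 mg/L.

3.17 mg/L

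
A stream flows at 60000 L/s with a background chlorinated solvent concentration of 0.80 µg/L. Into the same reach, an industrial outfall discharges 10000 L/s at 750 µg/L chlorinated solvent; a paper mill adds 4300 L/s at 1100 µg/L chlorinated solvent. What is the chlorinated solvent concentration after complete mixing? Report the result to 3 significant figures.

165 µg/L

Mass balance: C = (60000·0.8000 + 10000·750.0 + 4300·1100) / 74300 = 12280000/74300 = 165.2 µg/L.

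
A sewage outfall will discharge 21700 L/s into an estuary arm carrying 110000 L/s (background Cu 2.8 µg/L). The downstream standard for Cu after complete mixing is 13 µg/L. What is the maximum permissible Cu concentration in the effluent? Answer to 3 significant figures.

At the limit, (Qr·Cr + Qe·Cₑ)/(Qr + Qe) = 13:
Cₑ = (131700·13 − 110000·2.800) / 21700 = 64.71 µg/L.

64.7 µg/L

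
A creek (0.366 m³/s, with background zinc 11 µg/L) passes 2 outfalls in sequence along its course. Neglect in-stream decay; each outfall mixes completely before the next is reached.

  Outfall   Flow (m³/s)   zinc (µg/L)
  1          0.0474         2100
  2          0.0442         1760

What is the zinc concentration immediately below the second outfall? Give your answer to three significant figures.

Outfall 1: combined Q = 0.4134 m³/s; C = (0.3660·11.00 + 0.04740·2100)/0.4134 = 250.5 µg/L.
Outfall 2: combined Q = 0.4576 m³/s; C = (0.4134·250.5 + 0.04420·1760)/0.4576 = 396.3 µg/L.

396 µg/L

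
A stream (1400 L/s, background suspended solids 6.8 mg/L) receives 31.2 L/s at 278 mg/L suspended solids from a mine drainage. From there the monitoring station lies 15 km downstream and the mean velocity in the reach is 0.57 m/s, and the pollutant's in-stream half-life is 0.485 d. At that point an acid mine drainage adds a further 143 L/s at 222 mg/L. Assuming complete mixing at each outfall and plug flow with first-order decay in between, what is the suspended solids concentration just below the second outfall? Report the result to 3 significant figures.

27.6 mg/L

Mixed concentration C = ΣQC/ΣQ = (1400·6.800 + 31.20·278.0) / 1431 = 18190/1431 = 12.71 mg/L; combined flow 1431 L/s.
Travel time t = 15·1000 / 0.57 = 26320 s = 7.310 h.
Half-life 0.485 d → k = ln 2 / 0.485 = 1.429 d⁻¹.
Decay over the reach: 12.71·exp(−kt) = 12.71·0.6471 = 8.226 mg/L.
Second outfall: C = (1431·8.226 + 143.0·222.0)/1574 = 27.64 mg/L.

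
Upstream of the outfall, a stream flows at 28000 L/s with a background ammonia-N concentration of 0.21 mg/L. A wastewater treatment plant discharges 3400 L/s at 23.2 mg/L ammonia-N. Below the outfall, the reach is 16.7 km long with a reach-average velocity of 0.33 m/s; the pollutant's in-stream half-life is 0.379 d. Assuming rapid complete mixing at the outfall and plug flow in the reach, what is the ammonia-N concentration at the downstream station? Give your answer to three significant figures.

0.925 mg/L

Conservation of mass: C = (28000·0.2100 + 3400·23.20) / 31400 = 84760/31400 = 2.699 mg/L.
Travel time t = 16.7·1000 / 0.33 = 50610 s = 14.06 h.
Half-life 0.379 d → k = ln 2 / 0.379 = 1.829 d⁻¹.
Decay over the reach: 2.699·exp(−kt) = 2.699·0.3426 = 0.9248 mg/L.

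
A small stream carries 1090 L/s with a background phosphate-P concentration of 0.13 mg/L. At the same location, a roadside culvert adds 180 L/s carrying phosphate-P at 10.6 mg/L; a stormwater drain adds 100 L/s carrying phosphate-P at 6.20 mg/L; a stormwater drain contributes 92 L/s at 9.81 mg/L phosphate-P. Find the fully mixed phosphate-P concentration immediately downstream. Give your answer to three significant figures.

After mixing, C = (1090·0.1300 + 180.0·10.60 + 100.0·6.200 + 92.00·9.810) / 1462 = 3572/1462 = 2.443 mg/L.

2.44 mg/L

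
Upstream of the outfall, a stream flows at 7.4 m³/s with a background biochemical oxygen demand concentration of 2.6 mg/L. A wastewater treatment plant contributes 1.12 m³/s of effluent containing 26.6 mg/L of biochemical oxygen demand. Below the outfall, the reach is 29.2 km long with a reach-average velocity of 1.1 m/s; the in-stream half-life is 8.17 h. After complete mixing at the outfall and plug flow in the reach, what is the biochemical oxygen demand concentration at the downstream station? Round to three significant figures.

3.08 mg/L

Flow-weighted average: C = (7.400·2.600 + 1.120·26.60) / 8.520 = 49.03/8.520 = 5.755 mg/L.
Travel time t = 29.2·1000 / 1.1 = 26550 s = 7.374 h.
Half-life 8.17 h → k = ln 2 / 8.17 = 0.08484 h⁻¹ = 2.036 d⁻¹.
Decay over the reach: 5.755·exp(−kt) = 5.755·0.5349 = 3.079 mg/L.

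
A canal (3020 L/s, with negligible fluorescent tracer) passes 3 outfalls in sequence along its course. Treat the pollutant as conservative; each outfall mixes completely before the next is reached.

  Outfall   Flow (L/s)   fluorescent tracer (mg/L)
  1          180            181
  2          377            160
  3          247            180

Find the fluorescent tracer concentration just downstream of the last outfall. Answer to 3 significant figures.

Outfall 1: combined Q = 3200 L/s; C = (3020·0 + 180.0·181.0)/3200 = 10.18 mg/L.
Outfall 2: combined Q = 3577 L/s; C = (3200·10.18 + 377.0·160.0)/3577 = 25.97 mg/L.
Outfall 3: combined Q = 3824 L/s; C = (3577·25.97 + 247.0·180.0)/3824 = 35.92 mg/L.

35.9 mg/L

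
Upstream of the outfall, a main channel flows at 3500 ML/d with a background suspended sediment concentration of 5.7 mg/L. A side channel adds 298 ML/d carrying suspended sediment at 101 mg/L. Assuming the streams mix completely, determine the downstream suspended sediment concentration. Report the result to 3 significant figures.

Flow-weighted average: C = (3500·5.700 + 298.0·101.0) / 3798 = 50050/3798 = 13.18 mg/L.

13.2 mg/L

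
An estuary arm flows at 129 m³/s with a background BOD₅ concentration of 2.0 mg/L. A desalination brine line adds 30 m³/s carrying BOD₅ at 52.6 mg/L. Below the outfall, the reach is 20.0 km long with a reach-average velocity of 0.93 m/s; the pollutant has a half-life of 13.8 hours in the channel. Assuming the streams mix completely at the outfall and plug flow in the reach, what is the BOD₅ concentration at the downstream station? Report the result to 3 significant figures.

Mixed concentration C = ΣQC/ΣQ = (129.0·2.000 + 30.00·52.60) / 159.0 = 1836/159.0 = 11.55 mg/L.
Travel time t = 20.0·1000 / 0.93 = 21510 s = 5.974 h.
Half-life 13.8 h → k = ln 2 / 13.8 = 0.05023 h⁻¹ = 1.205 d⁻¹.
First-order decay: C = 11.55·exp(−k·t) = 11.55·0.7408 = 8.554 mg/L.

8.55 mg/L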